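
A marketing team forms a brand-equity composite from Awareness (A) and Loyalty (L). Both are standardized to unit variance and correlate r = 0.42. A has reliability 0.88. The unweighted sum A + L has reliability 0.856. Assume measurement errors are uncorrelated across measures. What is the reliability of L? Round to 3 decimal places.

Var(A+L) = 2 + 2·0.42 = 2.840.
True-score variance = ρ_A + ρ_L + 2·0.42, so 0.856 = (0.88 + ρ_L + 0.84) / 2.840.
ρ_L = 0.856·2.840 − 0.88 − 0.84 = 0.711.

0.711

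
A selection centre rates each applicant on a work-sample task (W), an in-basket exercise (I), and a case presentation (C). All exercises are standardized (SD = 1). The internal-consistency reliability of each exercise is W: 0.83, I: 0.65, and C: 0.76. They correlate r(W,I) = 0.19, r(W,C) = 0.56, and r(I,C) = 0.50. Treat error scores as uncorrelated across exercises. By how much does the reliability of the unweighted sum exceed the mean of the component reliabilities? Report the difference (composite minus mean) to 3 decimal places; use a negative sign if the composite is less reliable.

Var(sum) = 3 + 2.5 = 5.5; true-score variance = 2.24 + 2.5 = 4.74; composite reliability = 0.8618.
Mean component reliability = 0.7467.
Difference = 0.8618 − 0.7467 = 0.115.

0.115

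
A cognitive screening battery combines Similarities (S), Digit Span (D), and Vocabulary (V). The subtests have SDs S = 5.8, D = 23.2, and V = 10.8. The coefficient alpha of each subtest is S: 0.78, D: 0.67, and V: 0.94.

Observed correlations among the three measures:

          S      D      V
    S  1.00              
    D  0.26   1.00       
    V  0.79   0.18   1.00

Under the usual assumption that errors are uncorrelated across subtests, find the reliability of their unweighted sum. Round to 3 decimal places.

Var(S+D+V) = 5.8² + 23.2² + 10.8² + 2·[5.8·23.2·0.26 + 5.8·10.8·0.79 + 23.2·10.8·0.18] = 688.52 + 259.144 = 947.664.
Because errors are independent across components, Cov(Tᵢ,Tⱼ) = Cov(Xᵢ,Xⱼ); the off-diagonal part of the true-score variance is the same as above.
True-score variance = [5.8²·0.78 + 23.2²·0.67 + 10.8²·0.94] + 259.144 = 496.502 + 259.144 = 755.646.
Reliability = 755.646 / 947.664 = 0.797.

0.797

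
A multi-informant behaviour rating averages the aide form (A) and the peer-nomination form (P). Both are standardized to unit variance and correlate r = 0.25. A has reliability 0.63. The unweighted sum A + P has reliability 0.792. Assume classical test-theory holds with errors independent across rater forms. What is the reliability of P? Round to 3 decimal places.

Var(A+P) = 2 + 2·0.25 = 2.500.
True-score variance = ρ_A + ρ_P + 2·0.25, so 0.792 = (0.63 + ρ_P + 0.50) / 2.500.
ρ_P = 0.792·2.500 − 0.63 − 0.50 = 0.850.

0.850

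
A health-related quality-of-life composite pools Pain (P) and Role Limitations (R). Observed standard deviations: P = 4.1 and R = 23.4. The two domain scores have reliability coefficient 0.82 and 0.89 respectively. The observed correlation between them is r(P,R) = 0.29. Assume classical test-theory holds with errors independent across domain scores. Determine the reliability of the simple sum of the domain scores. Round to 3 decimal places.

0.898

Var(P+R) = 4.1² + 23.4² + 2·[4.1·23.4·0.29] = 564.37 + 55.6452 = 620.015.
Under uncorrelated errors the observed covariances equal the true-score covariances, so only the own-variance terms attenuate.
True-score variance = [4.1²·0.82 + 23.4²·0.89] + 55.6452 = 501.113 + 55.6452 = 556.758.
Reliability = 556.758 / 620.015 = 0.898.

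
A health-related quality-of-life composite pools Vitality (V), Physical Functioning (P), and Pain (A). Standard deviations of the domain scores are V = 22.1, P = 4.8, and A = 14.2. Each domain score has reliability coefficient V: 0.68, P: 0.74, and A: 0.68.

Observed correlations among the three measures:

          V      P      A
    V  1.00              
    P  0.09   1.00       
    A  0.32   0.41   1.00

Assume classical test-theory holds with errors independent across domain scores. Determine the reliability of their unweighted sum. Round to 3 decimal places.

0.771

Var(V+P+A) = 22.1² + 4.8² + 14.2² + 2·[22.1·4.8·0.09 + 22.1·14.2·0.32 + 4.8·14.2·0.41] = 713.09 + 275.83 = 988.92.
Under uncorrelated errors the observed covariances equal the true-score covariances, so only the own-variance terms attenuate.
True-score variance = [22.1²·0.68 + 4.8²·0.74 + 14.2²·0.68] + 275.83 = 486.284 + 275.83 = 762.114.
Reliability = 762.114 / 988.92 = 0.771.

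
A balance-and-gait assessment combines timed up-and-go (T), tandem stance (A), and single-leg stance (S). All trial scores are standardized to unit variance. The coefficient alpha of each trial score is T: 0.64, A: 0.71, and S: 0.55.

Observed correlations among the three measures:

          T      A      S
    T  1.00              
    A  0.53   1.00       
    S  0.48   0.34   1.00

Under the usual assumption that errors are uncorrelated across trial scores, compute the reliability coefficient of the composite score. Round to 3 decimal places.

0.807

Var(T+A+S) = 3 + 2·[0.53 + 0.48 + 0.34] = 3 + 2.7 = 5.7.
Under uncorrelated errors the observed covariances equal the true-score covariances, so only the own-variance terms attenuate.
True-score variance = [0.64 + 0.71 + 0.55] + 2.7 = 1.9 + 2.7 = 4.6.
Reliability = 4.6 / 5.7 = 0.807.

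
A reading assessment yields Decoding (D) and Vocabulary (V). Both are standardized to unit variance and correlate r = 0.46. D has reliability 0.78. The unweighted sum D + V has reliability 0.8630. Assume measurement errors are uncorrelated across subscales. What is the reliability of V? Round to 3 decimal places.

0.820

Var(D+V) = 2 + 2·0.46 = 2.920.
True-score variance = ρ_D + ρ_V + 2·0.46, so 0.8630 = (0.78 + ρ_V + 0.92) / 2.920.
ρ_V = 0.8630·2.920 − 0.78 − 0.92 = 0.820.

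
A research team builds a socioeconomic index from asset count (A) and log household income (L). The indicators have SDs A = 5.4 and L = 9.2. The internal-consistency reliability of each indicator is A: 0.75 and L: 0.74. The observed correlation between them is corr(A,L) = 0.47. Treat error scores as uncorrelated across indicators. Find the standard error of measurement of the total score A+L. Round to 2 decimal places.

Var(total) = 113.8 + 46.6992 = 160.499.
True-score variance = 84.5036 + 46.6992 = 131.203, so reliability = 0.8175.
Error variance = 160.499 − 131.203 = 29.2964; SEM = √29.2964 = 5.41.

5.41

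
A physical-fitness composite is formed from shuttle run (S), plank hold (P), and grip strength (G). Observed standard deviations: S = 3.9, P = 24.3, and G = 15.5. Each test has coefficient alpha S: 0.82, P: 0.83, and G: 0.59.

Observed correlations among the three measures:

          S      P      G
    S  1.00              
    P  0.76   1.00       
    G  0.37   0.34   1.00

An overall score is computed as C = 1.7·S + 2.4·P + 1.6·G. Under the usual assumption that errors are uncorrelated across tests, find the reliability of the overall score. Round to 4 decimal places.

0.8543

Var(C) = 1.7²·3.9² + 2.4²·24.3² + 1.6²·15.5² + 2·[4.08·3.9·24.3·0.76 + 2.72·3.9·15.5·0.37 + 3.84·24.3·15.5·0.34] = 4060.22 + 1692.91 = 5753.13.
Because errors are independent across components, Cov(Tᵢ,Tⱼ) = Cov(Xᵢ,Xⱼ); the off-diagonal part of the true-score variance is the same as above.
True-score variance = [1.7²·3.9²·0.82 + 2.4²·24.3²·0.83 + 1.6²·15.5²·0.59] + 1692.91 = 3221.93 + 1692.91 = 4914.84.
Reliability = 4914.84 / 5753.13 = 0.8543.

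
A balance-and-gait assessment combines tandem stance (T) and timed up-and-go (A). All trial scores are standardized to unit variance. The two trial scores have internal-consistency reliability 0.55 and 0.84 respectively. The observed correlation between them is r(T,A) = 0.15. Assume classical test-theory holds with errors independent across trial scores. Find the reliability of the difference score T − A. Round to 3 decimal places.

Var(T−A) = 1 + 1 − 2·0.15 = 2 − 0.3 = 1.7.
Because errors are independent across components, Cov(Tᵢ,Tⱼ) = Cov(Xᵢ,Xⱼ); the off-diagonal part of the true-score variance is the same as above.
True-score variance = [0.55 + 0.84] − 0.3 = 1.39 − 0.3 = 1.09.
Reliability = 1.09 / 1.7 = 0.641.

0.641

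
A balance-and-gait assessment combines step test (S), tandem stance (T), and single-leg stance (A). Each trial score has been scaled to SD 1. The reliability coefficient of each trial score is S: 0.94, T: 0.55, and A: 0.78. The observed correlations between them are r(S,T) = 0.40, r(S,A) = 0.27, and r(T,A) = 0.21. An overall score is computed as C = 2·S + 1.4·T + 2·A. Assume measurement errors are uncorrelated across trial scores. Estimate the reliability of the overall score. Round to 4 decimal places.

Var(C) = 2² + 1.4² + 2² + 2·[2.8·0.40 + 4·0.27 + 2.8·0.21] = 9.96 + 5.576 = 15.536.
Under uncorrelated errors the observed covariances equal the true-score covariances, so only the own-variance terms attenuate.
True-score variance = [2²·0.94 + 1.4²·0.55 + 2²·0.78] + 5.576 = 7.958 + 5.576 = 13.534.
Reliability = 13.534 / 15.536 = 0.8711.

0.8711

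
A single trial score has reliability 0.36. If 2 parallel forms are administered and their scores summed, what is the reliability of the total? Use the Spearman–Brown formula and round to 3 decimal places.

ρ_k = kρ / (1 + (k−1)ρ) = 2·0.36 / (1 + 1·0.36) = 0.720 / 1.360 = 0.529.

0.529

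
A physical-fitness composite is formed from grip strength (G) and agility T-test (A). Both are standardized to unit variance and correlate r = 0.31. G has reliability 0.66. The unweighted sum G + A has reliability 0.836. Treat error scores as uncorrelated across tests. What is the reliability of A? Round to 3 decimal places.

0.910

Var(G+A) = 2 + 2·0.31 = 2.620.
True-score variance = ρ_G + ρ_A + 2·0.31, so 0.836 = (0.66 + ρ_A + 0.62) / 2.620.
ρ_A = 0.836·2.620 − 0.66 − 0.62 = 0.910.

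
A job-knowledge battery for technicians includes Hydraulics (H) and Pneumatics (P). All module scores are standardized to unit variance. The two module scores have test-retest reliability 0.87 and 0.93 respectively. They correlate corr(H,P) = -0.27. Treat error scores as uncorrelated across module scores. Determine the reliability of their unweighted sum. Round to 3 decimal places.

0.863

Var(H+P) = 2 + 2·[(-0.27)] = 2 − 0.54 = 1.46.
Under uncorrelated errors the observed covariances equal the true-score covariances, so only the own-variance terms attenuate.
True-score variance = [0.87 + 0.93] − 0.54 = 1.8 − 0.54 = 1.26.
Reliability = 1.26 / 1.46 = 0.863.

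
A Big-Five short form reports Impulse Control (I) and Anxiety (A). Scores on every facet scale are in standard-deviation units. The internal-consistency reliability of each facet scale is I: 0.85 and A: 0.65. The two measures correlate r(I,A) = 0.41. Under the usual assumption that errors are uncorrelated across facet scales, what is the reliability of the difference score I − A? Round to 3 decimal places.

0.576

Var(I−A) = 1 + 1 − 2·0.41 = 2 − 0.82 = 1.18.
With uncorrelated errors the cross-covariances are all true-score covariance, so they carry over unchanged; only the diagonal terms shrink to ρᵢσᵢ².
True-score variance = [0.85 + 0.65] − 0.82 = 1.5 − 0.82 = 0.68.
Reliability = 0.68 / 1.18 = 0.576.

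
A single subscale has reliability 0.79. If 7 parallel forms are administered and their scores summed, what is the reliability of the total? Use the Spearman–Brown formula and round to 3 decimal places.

0.963

ρ_k = kρ / (1 + (k−1)ρ) = 7·0.79 / (1 + 6·0.79) = 5.530 / 5.740 = 0.963.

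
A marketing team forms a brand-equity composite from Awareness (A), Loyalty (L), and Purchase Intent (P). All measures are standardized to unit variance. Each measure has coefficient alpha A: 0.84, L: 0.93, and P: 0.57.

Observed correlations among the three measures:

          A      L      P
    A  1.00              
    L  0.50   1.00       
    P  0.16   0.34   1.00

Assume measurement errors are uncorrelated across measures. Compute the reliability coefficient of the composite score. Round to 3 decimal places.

Var(A+L+P) = 3 + 2·[0.50 + 0.16 + 0.34] = 3 + 2 = 5.
Under uncorrelated errors the observed covariances equal the true-score covariances, so only the own-variance terms attenuate.
True-score variance = [0.84 + 0.93 + 0.57] + 2 = 2.34 + 2 = 4.34.
Reliability = 4.34 / 5 = 0.868.

0.868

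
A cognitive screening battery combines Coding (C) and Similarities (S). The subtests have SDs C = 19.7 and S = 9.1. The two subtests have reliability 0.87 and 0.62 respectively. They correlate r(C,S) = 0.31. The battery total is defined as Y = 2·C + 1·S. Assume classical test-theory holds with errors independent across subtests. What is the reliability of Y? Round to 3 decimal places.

0.874

Var(Y) = 2²·19.7² + 9.1² + 2·[2·19.7·9.1·0.31] = 1635.17 + 222.295 = 1857.46.
Because errors are independent across components, Cov(Tᵢ,Tⱼ) = Cov(Xᵢ,Xⱼ); the off-diagonal part of the true-score variance is the same as above.
True-score variance = [2²·19.7²·0.87 + 9.1²·0.62] + 222.295 = 1401.9 + 222.295 = 1624.19.
Reliability = 1624.19 / 1857.46 = 0.874.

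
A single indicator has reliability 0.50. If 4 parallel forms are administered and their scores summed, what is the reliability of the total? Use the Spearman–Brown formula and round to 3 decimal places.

ρ_k = kρ / (1 + (k−1)ρ) = 4·0.50 / (1 + 3·0.50) = 2.000 / 2.500 = 0.800.

0.800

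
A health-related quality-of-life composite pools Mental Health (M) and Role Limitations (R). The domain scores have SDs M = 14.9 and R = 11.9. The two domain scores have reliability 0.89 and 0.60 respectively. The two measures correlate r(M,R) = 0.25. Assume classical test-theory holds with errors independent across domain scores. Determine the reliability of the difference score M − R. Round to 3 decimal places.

Var(M−R) = 14.9² + 11.9² − 2·14.9·11.9·0.25 = 363.62 − 88.655 = 274.965.
Because errors are independent across components, Cov(Tᵢ,Tⱼ) = Cov(Xᵢ,Xⱼ); the off-diagonal part of the true-score variance is the same as above.
True-score variance = [14.9²·0.89 + 11.9²·0.60] − 88.655 = 282.555 − 88.655 = 193.9.
Reliability = 193.9 / 274.965 = 0.705.

0.705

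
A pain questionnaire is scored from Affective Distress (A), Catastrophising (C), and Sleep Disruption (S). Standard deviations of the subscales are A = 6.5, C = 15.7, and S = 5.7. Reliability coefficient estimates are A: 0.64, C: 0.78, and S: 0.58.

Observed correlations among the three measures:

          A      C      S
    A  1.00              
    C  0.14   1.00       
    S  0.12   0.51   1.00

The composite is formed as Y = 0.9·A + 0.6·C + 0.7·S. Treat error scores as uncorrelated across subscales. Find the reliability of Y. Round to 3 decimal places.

0.806

Var(Y) = 0.9²·6.5² + 0.6²·15.7² + 0.7²·5.7² + 2·[0.54·6.5·15.7·0.14 + 0.63·6.5·5.7·0.12 + 0.42·15.7·5.7·0.51] = 138.879 + 59.3694 = 198.248.
Under uncorrelated errors the observed covariances equal the true-score covariances, so only the own-variance terms attenuate.
True-score variance = [0.9²·6.5²·0.64 + 0.6²·15.7²·0.78 + 0.7²·5.7²·0.58] + 59.3694 = 100.35 + 59.3694 = 159.72.
Reliability = 159.72 / 198.248 = 0.806.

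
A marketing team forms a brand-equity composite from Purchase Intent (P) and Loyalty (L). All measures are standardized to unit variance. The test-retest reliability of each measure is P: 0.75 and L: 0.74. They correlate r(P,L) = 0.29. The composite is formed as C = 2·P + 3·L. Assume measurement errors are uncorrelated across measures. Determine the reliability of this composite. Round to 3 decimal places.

0.797

Var(C) = 2² + 3² + 2·[6·0.29] = 13 + 3.48 = 16.48.
With uncorrelated errors the cross-covariances are all true-score covariance, so they carry over unchanged; only the diagonal terms shrink to ρᵢσᵢ².
True-score variance = [2²·0.75 + 3²·0.74] + 3.48 = 9.66 + 3.48 = 13.14.
Reliability = 13.14 / 16.48 = 0.797.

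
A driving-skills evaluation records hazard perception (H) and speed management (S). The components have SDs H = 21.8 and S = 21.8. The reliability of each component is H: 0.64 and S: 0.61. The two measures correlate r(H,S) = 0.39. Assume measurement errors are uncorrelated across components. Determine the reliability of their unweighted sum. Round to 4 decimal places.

Var(H+S) = 21.8² + 21.8² + 2·[21.8·21.8·0.39] = 950.48 + 370.687 = 1321.17.
Under uncorrelated errors the observed covariances equal the true-score covariances, so only the own-variance terms attenuate.
True-score variance = [21.8²·0.64 + 21.8²·0.61] + 370.687 = 594.05 + 370.687 = 964.737.
Reliability = 964.737 / 1321.17 = 0.7302.

0.7302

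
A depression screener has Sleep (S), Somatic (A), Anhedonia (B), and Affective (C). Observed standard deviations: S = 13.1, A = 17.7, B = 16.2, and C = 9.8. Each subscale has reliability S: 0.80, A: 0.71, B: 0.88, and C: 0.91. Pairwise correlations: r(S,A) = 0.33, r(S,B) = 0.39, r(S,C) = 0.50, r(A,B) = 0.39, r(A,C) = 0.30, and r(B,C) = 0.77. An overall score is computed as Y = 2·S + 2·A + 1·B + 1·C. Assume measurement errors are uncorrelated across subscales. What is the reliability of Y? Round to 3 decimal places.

0.877

Var(Y) = 2²·13.1² + 2²·17.7² + 16.2² + 9.8² + 2·[4·13.1·17.7·0.33 + 2·13.1·16.2·0.39 + 2·13.1·9.8·0.50 + 2·17.7·16.2·0.39 + 2·17.7·9.8·0.30 + 16.2·9.8·0.77] = 2298.08 + 2099.92 = 4398.
Because errors are independent across components, Cov(Tᵢ,Tⱼ) = Cov(Xᵢ,Xⱼ); the off-diagonal part of the true-score variance is the same as above.
True-score variance = [2²·13.1²·0.80 + 2²·17.7²·0.71 + 16.2²·0.88 + 9.8²·0.91] + 2099.92 = 1757.24 + 2099.92 = 3857.16.
Reliability = 3857.16 / 4398 = 0.877.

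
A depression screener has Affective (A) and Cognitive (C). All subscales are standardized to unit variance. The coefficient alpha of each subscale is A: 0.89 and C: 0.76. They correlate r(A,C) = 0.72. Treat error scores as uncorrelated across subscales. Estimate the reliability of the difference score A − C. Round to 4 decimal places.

Var(A−C) = 1 + 1 − 2·0.72 = 2 − 1.44 = 0.56.
With uncorrelated errors the cross-covariances are all true-score covariance, so they carry over unchanged; only the diagonal terms shrink to ρᵢσᵢ².
True-score variance = [0.89 + 0.76] − 1.44 = 1.65 − 1.44 = 0.21.
Reliability = 0.21 / 0.56 = 0.3750.

0.3750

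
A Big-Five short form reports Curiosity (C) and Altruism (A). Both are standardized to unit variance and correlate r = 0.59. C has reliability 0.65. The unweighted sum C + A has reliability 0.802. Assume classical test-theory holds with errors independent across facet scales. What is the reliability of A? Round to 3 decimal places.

0.720

Var(C+A) = 2 + 2·0.59 = 3.180.
True-score variance = ρ_C + ρ_A + 2·0.59, so 0.802 = (0.65 + ρ_A + 1.18) / 3.180.
ρ_A = 0.802·3.180 − 0.65 − 1.18 = 0.720.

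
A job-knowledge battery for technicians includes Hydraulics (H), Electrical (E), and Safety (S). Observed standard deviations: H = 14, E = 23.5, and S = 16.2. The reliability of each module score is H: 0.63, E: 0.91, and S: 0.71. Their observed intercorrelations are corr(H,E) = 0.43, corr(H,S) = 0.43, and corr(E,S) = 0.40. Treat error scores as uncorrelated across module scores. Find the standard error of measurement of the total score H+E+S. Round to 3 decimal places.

Var(total) = 1010.69 + 782.548 = 1793.24.
True-score variance = 812.36 + 782.548 = 1594.91, so reliability = 0.8894.
Error variance = 1793.24 − 1594.91 = 198.33; SEM = √198.33 = 14.083.

14.083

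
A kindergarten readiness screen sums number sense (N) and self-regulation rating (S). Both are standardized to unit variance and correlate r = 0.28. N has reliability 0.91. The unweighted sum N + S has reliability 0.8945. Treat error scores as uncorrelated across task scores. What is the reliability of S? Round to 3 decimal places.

0.820

Var(N+S) = 2 + 2·0.28 = 2.560.
True-score variance = ρ_N + ρ_S + 2·0.28, so 0.8945 = (0.91 + ρ_S + 0.56) / 2.560.
ρ_S = 0.8945·2.560 − 0.91 − 0.56 = 0.820.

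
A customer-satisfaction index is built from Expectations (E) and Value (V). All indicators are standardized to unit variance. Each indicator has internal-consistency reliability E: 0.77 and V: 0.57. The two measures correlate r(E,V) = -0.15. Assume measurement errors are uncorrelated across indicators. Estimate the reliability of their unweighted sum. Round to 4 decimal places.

Var(E+V) = 2 + 2·[(-0.15)] = 2 − 0.3 = 1.7.
Because errors are independent across components, Cov(Tᵢ,Tⱼ) = Cov(Xᵢ,Xⱼ); the off-diagonal part of the true-score variance is the same as above.
True-score variance = [0.77 + 0.57] − 0.3 = 1.34 − 0.3 = 1.04.
Reliability = 1.04 / 1.7 = 0.6118.

0.6118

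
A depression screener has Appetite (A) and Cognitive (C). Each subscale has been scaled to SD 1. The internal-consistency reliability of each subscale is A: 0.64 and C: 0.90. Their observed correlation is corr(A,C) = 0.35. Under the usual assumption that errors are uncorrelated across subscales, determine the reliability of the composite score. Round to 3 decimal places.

Var(A+C) = 2 + 2·[0.35] = 2 + 0.7 = 2.7.
Under uncorrelated errors the observed covariances equal the true-score covariances, so only the own-variance terms attenuate.
True-score variance = [0.64 + 0.90] + 0.7 = 1.54 + 0.7 = 2.24.
Reliability = 2.24 / 2.7 = 0.830.

0.830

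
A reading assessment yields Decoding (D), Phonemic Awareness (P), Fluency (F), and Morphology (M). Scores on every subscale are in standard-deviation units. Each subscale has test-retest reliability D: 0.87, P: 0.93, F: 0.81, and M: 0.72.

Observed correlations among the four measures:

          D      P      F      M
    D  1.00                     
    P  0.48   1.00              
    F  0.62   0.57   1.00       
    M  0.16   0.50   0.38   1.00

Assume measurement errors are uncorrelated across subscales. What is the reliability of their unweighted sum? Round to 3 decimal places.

Var(D+P+F+M) = 4 + 2·[0.48 + 0.62 + 0.16 + 0.57 + 0.50 + 0.38] = 4 + 5.42 = 9.42.
Under uncorrelated errors the observed covariances equal the true-score covariances, so only the own-variance terms attenuate.
True-score variance = [0.87 + 0.93 + 0.81 + 0.72] + 5.42 = 3.33 + 5.42 = 8.75.
Reliability = 8.75 / 9.42 = 0.929.

0.929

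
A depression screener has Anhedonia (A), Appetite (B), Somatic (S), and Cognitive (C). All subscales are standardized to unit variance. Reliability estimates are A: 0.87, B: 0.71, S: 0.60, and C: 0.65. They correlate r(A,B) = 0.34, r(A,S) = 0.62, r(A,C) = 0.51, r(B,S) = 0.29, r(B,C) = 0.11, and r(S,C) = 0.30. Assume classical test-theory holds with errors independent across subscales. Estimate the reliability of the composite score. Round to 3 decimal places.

0.860

Var(A+B+S+C) = 4 + 2·[0.34 + 0.62 + 0.51 + 0.29 + 0.11 + 0.30] = 4 + 4.34 = 8.34.
Under uncorrelated errors the observed covariances equal the true-score covariances, so only the own-variance terms attenuate.
True-score variance = [0.87 + 0.71 + 0.60 + 0.65] + 4.34 = 2.83 + 4.34 = 7.17.
Reliability = 7.17 / 8.34 = 0.860.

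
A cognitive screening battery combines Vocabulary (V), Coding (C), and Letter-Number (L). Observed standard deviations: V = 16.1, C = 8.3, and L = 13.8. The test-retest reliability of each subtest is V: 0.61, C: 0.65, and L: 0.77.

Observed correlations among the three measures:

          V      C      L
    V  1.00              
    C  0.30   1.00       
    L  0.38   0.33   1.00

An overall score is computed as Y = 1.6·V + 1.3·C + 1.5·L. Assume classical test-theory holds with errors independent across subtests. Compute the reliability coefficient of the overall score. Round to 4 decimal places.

Var(Y) = 1.6²·16.1² + 1.3²·8.3² + 1.5²·13.8² + 2·[2.08·16.1·8.3·0.30 + 2.4·16.1·13.8·0.38 + 1.95·8.3·13.8·0.33] = 1208.49 + 719.44 = 1927.93.
Because errors are independent across components, Cov(Tᵢ,Tⱼ) = Cov(Xᵢ,Xⱼ); the off-diagonal part of the true-score variance is the same as above.
True-score variance = [1.6²·16.1²·0.61 + 1.3²·8.3²·0.65 + 1.5²·13.8²·0.77] + 719.44 = 810.395 + 719.44 = 1529.83.
Reliability = 1529.83 / 1927.93 = 0.7935.

0.7935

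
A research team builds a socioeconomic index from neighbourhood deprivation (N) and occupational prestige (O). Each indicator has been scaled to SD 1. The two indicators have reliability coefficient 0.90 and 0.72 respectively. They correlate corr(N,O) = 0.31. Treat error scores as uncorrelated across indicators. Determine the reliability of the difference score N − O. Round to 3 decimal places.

Var(N−O) = 1 + 1 − 2·0.31 = 2 − 0.62 = 1.38.
Because errors are independent across components, Cov(Tᵢ,Tⱼ) = Cov(Xᵢ,Xⱼ); the off-diagonal part of the true-score variance is the same as above.
True-score variance = [0.90 + 0.72] − 0.62 = 1.62 − 0.62 = 1.
Reliability = 1 / 1.38 = 0.725.

0.725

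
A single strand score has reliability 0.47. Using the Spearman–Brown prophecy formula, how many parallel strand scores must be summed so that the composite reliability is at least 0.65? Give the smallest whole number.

k ≥ ρ*(1−ρ₁)/(ρ₁(1−ρ*)) = 0.65·0.53 / (0.47·0.35) = 2.094.
Smallest integer k = 3.

3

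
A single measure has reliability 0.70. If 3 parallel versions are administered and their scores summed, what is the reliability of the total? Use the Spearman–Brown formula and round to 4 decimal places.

ρ_k = kρ / (1 + (k−1)ρ) = 3·0.70 / (1 + 2·0.70) = 2.100 / 2.400 = 0.8750.

0.8750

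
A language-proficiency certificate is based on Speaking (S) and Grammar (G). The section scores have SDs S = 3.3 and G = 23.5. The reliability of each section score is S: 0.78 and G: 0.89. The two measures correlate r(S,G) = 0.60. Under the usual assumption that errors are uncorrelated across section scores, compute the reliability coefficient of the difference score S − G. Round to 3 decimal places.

Var(S−G) = 3.3² + 23.5² − 2·3.3·23.5·0.60 = 563.14 − 93.06 = 470.08.
Because errors are independent across components, Cov(Tᵢ,Tⱼ) = Cov(Xᵢ,Xⱼ); the off-diagonal part of the true-score variance is the same as above.
True-score variance = [3.3²·0.78 + 23.5²·0.89] − 93.06 = 499.997 − 93.06 = 406.937.
Reliability = 406.937 / 470.08 = 0.866.

0.866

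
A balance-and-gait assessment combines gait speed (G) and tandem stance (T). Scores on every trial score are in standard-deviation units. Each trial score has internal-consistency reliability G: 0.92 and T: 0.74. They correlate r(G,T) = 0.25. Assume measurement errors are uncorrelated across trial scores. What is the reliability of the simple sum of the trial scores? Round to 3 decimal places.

Var(G+T) = 2 + 2·[0.25] = 2 + 0.5 = 2.5.
Because errors are independent across components, Cov(Tᵢ,Tⱼ) = Cov(Xᵢ,Xⱼ); the off-diagonal part of the true-score variance is the same as above.
True-score variance = [0.92 + 0.74] + 0.5 = 1.66 + 0.5 = 2.16.
Reliability = 2.16 / 2.5 = 0.864.

0.864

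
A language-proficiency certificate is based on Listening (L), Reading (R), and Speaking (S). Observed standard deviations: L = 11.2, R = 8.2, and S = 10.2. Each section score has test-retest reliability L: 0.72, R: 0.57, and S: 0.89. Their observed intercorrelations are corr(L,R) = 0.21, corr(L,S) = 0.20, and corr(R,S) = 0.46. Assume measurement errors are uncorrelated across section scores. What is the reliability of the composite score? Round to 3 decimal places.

Var(L+R+S) = 11.2² + 8.2² + 10.2² + 2·[11.2·8.2·0.21 + 11.2·10.2·0.20 + 8.2·10.2·0.46] = 296.72 + 161.218 = 457.938.
Because errors are independent across components, Cov(Tᵢ,Tⱼ) = Cov(Xᵢ,Xⱼ); the off-diagonal part of the true-score variance is the same as above.
True-score variance = [11.2²·0.72 + 8.2²·0.57 + 10.2²·0.89] + 161.218 = 221.239 + 161.218 = 382.457.
Reliability = 382.457 / 457.938 = 0.835.

0.835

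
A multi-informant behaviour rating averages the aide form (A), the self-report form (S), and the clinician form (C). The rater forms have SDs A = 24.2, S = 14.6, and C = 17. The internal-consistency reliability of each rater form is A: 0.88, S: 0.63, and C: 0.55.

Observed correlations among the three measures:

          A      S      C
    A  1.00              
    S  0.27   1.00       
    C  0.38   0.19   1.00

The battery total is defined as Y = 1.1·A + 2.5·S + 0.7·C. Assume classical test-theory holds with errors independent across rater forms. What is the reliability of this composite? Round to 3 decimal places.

0.794

Var(Y) = 1.1²·24.2² + 2.5²·14.6² + 0.7²·17² + 2·[2.75·24.2·14.6·0.27 + 0.77·24.2·17·0.38 + 1.75·14.6·17·0.19] = 2182.48 + 930.484 = 3112.97.
Under uncorrelated errors the observed covariances equal the true-score covariances, so only the own-variance terms attenuate.
True-score variance = [1.1²·24.2²·0.88 + 2.5²·14.6²·0.63 + 0.7²·17²·0.55] + 930.484 = 1540.79 + 930.484 = 2471.28.
Reliability = 2471.28 / 3112.97 = 0.794.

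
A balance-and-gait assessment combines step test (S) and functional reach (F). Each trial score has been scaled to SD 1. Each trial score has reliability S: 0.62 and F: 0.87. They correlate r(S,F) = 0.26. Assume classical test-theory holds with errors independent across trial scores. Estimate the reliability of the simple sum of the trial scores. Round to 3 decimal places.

0.798

Var(S+F) = 2 + 2·[0.26] = 2 + 0.52 = 2.52.
Under uncorrelated errors the observed covariances equal the true-score covariances, so only the own-variance terms attenuate.
True-score variance = [0.62 + 0.87] + 0.52 = 1.49 + 0.52 = 2.01.
Reliability = 2.01 / 2.52 = 0.798.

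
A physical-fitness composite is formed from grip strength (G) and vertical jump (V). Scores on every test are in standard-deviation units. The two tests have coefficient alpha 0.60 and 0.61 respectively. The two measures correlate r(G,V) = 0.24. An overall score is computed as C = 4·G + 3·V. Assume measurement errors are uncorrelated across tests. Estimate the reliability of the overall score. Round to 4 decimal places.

0.6778

Var(C) = 4² + 3² + 2·[12·0.24] = 25 + 5.76 = 30.76.
With uncorrelated errors the cross-covariances are all true-score covariance, so they carry over unchanged; only the diagonal terms shrink to ρᵢσᵢ².
True-score variance = [4²·0.60 + 3²·0.61] + 5.76 = 15.09 + 5.76 = 20.85.
Reliability = 20.85 / 30.76 = 0.6778.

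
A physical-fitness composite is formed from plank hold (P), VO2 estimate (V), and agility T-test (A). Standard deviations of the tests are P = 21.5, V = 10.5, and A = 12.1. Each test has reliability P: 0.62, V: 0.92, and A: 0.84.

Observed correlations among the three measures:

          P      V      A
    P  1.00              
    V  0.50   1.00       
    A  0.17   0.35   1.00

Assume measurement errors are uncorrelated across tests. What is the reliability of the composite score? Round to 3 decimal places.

Var(P+V+A) = 21.5² + 10.5² + 12.1² + 2·[21.5·10.5·0.50 + 21.5·12.1·0.17 + 10.5·12.1·0.35] = 718.91 + 403.136 = 1122.05.
Because errors are independent across components, Cov(Tᵢ,Tⱼ) = Cov(Xᵢ,Xⱼ); the off-diagonal part of the true-score variance is the same as above.
True-score variance = [21.5²·0.62 + 10.5²·0.92 + 12.1²·0.84] + 403.136 = 511.009 + 403.136 = 914.145.
Reliability = 914.145 / 1122.05 = 0.815.

0.815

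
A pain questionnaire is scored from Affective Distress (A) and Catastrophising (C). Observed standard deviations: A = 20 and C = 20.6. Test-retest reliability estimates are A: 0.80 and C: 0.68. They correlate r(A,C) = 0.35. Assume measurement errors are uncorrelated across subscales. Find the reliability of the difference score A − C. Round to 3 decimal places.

Var(A−C) = 20² + 20.6² − 2·20·20.6·0.35 = 824.36 − 288.4 = 535.96.
Because errors are independent across components, Cov(Tᵢ,Tⱼ) = Cov(Xᵢ,Xⱼ); the off-diagonal part of the true-score variance is the same as above.
True-score variance = [20²·0.80 + 20.6²·0.68] − 288.4 = 608.565 − 288.4 = 320.165.
Reliability = 320.165 / 535.96 = 0.597.

0.597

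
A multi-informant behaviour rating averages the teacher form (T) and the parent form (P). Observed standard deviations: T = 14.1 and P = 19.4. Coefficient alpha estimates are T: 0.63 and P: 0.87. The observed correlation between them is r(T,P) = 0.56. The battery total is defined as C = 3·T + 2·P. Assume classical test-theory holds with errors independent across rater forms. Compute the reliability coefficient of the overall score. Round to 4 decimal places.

0.8329

Var(C) = 3²·14.1² + 2²·19.4² + 2·[6·14.1·19.4·0.56] = 3294.73 + 1838.19 = 5132.92.
With uncorrelated errors the cross-covariances are all true-score covariance, so they carry over unchanged; only the diagonal terms shrink to ρᵢσᵢ².
True-score variance = [3²·14.1²·0.63 + 2²·19.4²·0.87] + 1838.19 = 2436.99 + 1838.19 = 4275.17.
Reliability = 4275.17 / 5132.92 = 0.8329.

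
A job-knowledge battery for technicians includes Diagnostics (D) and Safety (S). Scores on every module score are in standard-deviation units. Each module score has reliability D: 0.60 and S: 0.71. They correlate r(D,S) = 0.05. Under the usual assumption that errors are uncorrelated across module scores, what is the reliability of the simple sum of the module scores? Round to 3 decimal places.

0.671

Var(D+S) = 2 + 2·[0.05] = 2 + 0.1 = 2.1.
Because errors are independent across components, Cov(Tᵢ,Tⱼ) = Cov(Xᵢ,Xⱼ); the off-diagonal part of the true-score variance is the same as above.
True-score variance = [0.60 + 0.71] + 0.1 = 1.31 + 0.1 = 1.41.
Reliability = 1.41 / 2.1 = 0.671.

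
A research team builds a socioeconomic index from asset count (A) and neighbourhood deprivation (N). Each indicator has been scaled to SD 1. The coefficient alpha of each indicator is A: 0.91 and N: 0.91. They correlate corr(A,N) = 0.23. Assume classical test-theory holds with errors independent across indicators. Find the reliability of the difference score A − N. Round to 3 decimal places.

Var(A−N) = 1 + 1 − 2·0.23 = 2 − 0.46 = 1.54.
Because errors are independent across components, Cov(Tᵢ,Tⱼ) = Cov(Xᵢ,Xⱼ); the off-diagonal part of the true-score variance is the same as above.
True-score variance = [0.91 + 0.91] − 0.46 = 1.82 − 0.46 = 1.36.
Reliability = 1.36 / 1.54 = 0.883.

0.883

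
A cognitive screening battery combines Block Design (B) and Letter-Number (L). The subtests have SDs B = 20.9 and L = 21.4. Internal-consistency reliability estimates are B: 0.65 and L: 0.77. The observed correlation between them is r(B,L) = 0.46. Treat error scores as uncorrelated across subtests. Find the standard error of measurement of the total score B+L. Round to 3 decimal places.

16.069

Var(total) = 894.77 + 411.479 = 1306.25.
True-score variance = 636.556 + 411.479 = 1048.03, so reliability = 0.8023.
Error variance = 1306.25 − 1048.03 = 258.214; SEM = √258.214 = 16.069.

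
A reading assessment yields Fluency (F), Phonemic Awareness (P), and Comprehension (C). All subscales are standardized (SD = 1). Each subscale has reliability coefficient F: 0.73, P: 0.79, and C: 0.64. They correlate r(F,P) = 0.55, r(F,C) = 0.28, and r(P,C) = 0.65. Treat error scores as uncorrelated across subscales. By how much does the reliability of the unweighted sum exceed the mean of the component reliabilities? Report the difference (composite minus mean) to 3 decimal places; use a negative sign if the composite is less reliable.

Var(sum) = 3 + 2.96 = 5.96; true-score variance = 2.16 + 2.96 = 5.12; composite reliability = 0.8591.
Mean component reliability = 0.7200.
Difference = 0.8591 − 0.7200 = 0.139.

0.139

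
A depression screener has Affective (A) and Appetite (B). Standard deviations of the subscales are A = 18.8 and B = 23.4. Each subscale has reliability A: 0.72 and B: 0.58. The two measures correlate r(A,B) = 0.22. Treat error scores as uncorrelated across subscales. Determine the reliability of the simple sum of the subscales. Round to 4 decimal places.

Var(A+B) = 18.8² + 23.4² + 2·[18.8·23.4·0.22] = 901 + 193.565 = 1094.56.
Because errors are independent across components, Cov(Tᵢ,Tⱼ) = Cov(Xᵢ,Xⱼ); the off-diagonal part of the true-score variance is the same as above.
True-score variance = [18.8²·0.72 + 23.4²·0.58] + 193.565 = 572.062 + 193.565 = 765.626.
Reliability = 765.626 / 1094.56 = 0.6995.

0.6995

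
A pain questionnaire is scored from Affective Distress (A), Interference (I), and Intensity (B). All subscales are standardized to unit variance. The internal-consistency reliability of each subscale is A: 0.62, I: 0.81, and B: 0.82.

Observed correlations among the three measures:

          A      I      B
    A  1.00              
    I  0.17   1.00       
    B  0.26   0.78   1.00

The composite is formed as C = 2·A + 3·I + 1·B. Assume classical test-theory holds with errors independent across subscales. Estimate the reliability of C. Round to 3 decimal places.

Var(C) = 2² + 3² + 1 + 2·[6·0.17 + 2·0.26 + 3·0.78] = 14 + 7.76 = 21.76.
Because errors are independent across components, Cov(Tᵢ,Tⱼ) = Cov(Xᵢ,Xⱼ); the off-diagonal part of the true-score variance is the same as above.
True-score variance = [2²·0.62 + 3²·0.81 + 0.82] + 7.76 = 10.59 + 7.76 = 18.35.
Reliability = 18.35 / 21.76 = 0.843.

0.843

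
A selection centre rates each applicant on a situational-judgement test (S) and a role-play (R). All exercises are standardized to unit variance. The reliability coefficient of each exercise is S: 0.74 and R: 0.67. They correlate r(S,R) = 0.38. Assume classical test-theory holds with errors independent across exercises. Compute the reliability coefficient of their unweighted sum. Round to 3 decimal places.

Var(S+R) = 2 + 2·[0.38] = 2 + 0.76 = 2.76.
Under uncorrelated errors the observed covariances equal the true-score covariances, so only the own-variance terms attenuate.
True-score variance = [0.74 + 0.67] + 0.76 = 1.41 + 0.76 = 2.17.
Reliability = 2.17 / 2.76 = 0.786.

0.786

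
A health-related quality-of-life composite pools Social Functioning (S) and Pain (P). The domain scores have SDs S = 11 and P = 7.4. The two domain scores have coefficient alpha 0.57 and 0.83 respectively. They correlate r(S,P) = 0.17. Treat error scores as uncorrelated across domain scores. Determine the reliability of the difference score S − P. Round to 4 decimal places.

Var(S−P) = 11² + 7.4² − 2·11·7.4·0.17 = 175.76 − 27.676 = 148.084.
Because errors are independent across components, Cov(Tᵢ,Tⱼ) = Cov(Xᵢ,Xⱼ); the off-diagonal part of the true-score variance is the same as above.
True-score variance = [11²·0.57 + 7.4²·0.83] − 27.676 = 114.421 − 27.676 = 86.7448.
Reliability = 86.7448 / 148.084 = 0.5858.

0.5858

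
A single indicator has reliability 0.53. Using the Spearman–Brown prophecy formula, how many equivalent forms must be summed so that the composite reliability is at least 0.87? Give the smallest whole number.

k ≥ ρ*(1−ρ₁)/(ρ₁(1−ρ*)) = 0.87·0.47 / (0.53·0.13) = 5.935.
Smallest integer k = 6.

6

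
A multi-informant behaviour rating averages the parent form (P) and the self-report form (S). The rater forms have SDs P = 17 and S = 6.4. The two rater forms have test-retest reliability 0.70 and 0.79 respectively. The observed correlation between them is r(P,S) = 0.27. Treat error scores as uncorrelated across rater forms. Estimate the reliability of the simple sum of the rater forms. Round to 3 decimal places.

Var(P+S) = 17² + 6.4² + 2·[17·6.4·0.27] = 329.96 + 58.752 = 388.712.
Under uncorrelated errors the observed covariances equal the true-score covariances, so only the own-variance terms attenuate.
True-score variance = [17²·0.70 + 6.4²·0.79] + 58.752 = 234.658 + 58.752 = 293.41.
Reliability = 293.41 / 388.712 = 0.755.

0.755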